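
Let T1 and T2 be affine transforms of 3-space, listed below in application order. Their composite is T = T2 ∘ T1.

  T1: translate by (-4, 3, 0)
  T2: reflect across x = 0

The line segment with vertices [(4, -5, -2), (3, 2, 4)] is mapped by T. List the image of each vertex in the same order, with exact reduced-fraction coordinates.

image vertices: (0, -2, -2), (1, 5, 4)

T1 translate by (-4, 3, 0): (4, -5, -2) → (0, -2, -2); (3, 2, 4) → (-1, 5, 4)
T2 reflect across x = 0: (0, -2, -2) → (0, -2, -2); (-1, 5, 4) → (1, 5, 4)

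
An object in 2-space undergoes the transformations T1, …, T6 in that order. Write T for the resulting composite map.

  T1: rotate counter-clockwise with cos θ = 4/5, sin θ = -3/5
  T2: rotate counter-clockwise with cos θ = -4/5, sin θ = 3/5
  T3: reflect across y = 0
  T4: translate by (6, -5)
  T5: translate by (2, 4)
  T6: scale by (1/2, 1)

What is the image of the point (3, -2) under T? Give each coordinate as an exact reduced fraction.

T(p) = (227/50, -111/25)

T1 rotate counter-clockwise with cos θ = 4/5, sin θ = -3/5: (3, -2) → (6/5, -17/5)
T2 rotate counter-clockwise with cos θ = -4/5, sin θ = 3/5: (6/5, -17/5) → (27/25, 86/25)
T3 reflect across y = 0: (27/25, 86/25) → (27/25, -86/25)
T4 translate by (6, -5): (27/25, -86/25) → (177/25, -211/25)
T5 translate by (2, 4): (177/25, -211/25) → (227/25, -111/25)
T6 scale by (1/2, 1): (227/25, -111/25) → (227/50, -111/25)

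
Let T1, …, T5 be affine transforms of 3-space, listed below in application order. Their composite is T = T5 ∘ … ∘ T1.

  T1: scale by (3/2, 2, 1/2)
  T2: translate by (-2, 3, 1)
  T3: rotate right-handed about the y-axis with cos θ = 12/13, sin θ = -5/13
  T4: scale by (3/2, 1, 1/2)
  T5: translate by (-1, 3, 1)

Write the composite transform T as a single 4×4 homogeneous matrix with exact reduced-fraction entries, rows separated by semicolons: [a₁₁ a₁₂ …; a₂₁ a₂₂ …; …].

T1 = [3/2 0 0 0; 0 2 0 0; 0 0 1/2 0; 0 0 0 1]
T2·T1 = [3/2 0 0 -2; 0 2 0 3; 0 0 1/2 1; 0 0 0 1]
T3·…·T1 = [18/13 0 -5/26 -29/13; 0 2 0 3; 15/26 0 6/13 2/13; 0 0 0 1]
T4·…·T1 = [27/13 0 -15/52 -87/26; 0 2 0 3; 15/52 0 3/13 1/13; 0 0 0 1]
T5·…·T1 = [27/13 0 -15/52 -113/26; 0 2 0 6; 15/52 0 3/13 14/13; 0 0 0 1]

T = [27/13 0 -15/52 -113/26; 0 2 0 6; 15/52 0 3/13 14/13; 0 0 0 1]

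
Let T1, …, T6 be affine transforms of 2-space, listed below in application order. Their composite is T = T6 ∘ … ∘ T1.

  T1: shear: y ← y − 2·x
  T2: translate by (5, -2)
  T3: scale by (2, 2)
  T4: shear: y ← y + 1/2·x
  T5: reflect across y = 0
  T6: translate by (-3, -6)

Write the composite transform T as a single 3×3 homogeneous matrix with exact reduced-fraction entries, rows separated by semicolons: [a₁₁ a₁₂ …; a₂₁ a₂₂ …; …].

T = [2 0 7; 3 -2 -7; 0 0 1]

T1 = [1 0 0; -2 1 0; 0 0 1]
T2·T1 = [1 0 5; -2 1 -2; 0 0 1]
T3·…·T1 = [2 0 10; -4 2 -4; 0 0 1]
T4·…·T1 = [2 0 10; -3 2 1; 0 0 1]
T5·…·T1 = [2 0 10; 3 -2 -1; 0 0 1]
T6·…·T1 = [2 0 7; 3 -2 -7; 0 0 1]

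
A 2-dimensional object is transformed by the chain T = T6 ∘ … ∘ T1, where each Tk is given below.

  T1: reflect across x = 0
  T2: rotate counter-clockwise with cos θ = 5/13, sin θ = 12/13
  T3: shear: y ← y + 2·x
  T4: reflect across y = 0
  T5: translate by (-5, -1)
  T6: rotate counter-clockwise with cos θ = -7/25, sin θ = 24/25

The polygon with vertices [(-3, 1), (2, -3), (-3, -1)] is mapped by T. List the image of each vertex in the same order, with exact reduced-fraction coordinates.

T1 reflect across x = 0: (-3, 1) → (3, 1); (2, -3) → (-2, -3); (-3, -1) → (3, -1)
T2 rotate counter-clockwise with cos θ = 5/13, sin θ = 12/13: (3, 1) → (3/13, 41/13); (-2, -3) → (2, -3); (3, -1) → (27/13, 31/13)
T3 shear: y ← y + 2·x: (3/13, 41/13) → (3/13, 47/13); (2, -3) → (2, 1); (27/13, 31/13) → (27/13, 85/13)
T4 reflect across y = 0: (3/13, 47/13) → (3/13, -47/13); (2, 1) → (2, -1); (27/13, 85/13) → (27/13, -85/13)
T5 translate by (-5, -1): (3/13, -47/13) → (-62/13, -60/13); (2, -1) → (-3, -2); (27/13, -85/13) → (-38/13, -98/13)
T6 rotate counter-clockwise with cos θ = -7/25, sin θ = 24/25: (-62/13, -60/13) → (1874/325, -1068/325); (-3, -2) → (69/25, -58/25); (-38/13, -98/13) → (2618/325, -226/325)

image vertices: (1874/325, -1068/325), (69/25, -58/25), (2618/325, -226/325)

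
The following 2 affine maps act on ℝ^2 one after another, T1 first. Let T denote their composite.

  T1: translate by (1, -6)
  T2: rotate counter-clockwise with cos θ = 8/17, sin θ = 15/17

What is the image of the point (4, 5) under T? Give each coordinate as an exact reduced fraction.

T(p) = (55/17, 67/17)

T1 translate by (1, -6): (4, 5) → (5, -1)
T2 rotate counter-clockwise with cos θ = 8/17, sin θ = 15/17: (5, -1) → (55/17, 67/17)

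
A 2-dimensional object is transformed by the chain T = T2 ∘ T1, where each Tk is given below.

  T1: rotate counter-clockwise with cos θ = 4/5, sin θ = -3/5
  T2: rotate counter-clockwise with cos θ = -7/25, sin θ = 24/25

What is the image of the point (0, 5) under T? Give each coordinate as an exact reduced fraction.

T(p) = (-117/25, 44/25)

T1 rotate counter-clockwise with cos θ = 4/5, sin θ = -3/5: (0, 5) → (3, 4)
T2 rotate counter-clockwise with cos θ = -7/25, sin θ = 24/25: (3, 4) → (-117/25, 44/25)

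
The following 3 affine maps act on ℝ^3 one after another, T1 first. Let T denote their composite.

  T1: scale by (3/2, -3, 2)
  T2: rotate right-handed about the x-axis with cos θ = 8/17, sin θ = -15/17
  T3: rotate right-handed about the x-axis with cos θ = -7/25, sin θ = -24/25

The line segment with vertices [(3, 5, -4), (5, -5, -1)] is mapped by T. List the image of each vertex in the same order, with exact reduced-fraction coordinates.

image vertices: (9/2, 5544/425, 4633/425), (15/2, -6414/425, -473/425)

T1 scale by (3/2, -3, 2): (3, 5, -4) → (9/2, -15, -8); (5, -5, -1) → (15/2, 15, -2)
T2 rotate right-handed about the x-axis with cos θ = 8/17, sin θ = -15/17: (9/2, -15, -8) → (9/2, -240/17, 161/17); (15/2, 15, -2) → (15/2, 90/17, -241/17)
T3 rotate right-handed about the x-axis with cos θ = -7/25, sin θ = -24/25: (9/2, -240/17, 161/17) → (9/2, 5544/425, 4633/425); (15/2, 90/17, -241/17) → (15/2, -6414/425, -473/425)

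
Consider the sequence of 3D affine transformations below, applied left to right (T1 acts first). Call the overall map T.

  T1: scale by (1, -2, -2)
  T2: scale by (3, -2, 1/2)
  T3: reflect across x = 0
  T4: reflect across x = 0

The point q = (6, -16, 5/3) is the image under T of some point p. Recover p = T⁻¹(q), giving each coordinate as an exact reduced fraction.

p = (2, -4, -5/3)

T1 = [1 0 0 0; 0 -2 0 0; 0 0 -2 0; 0 0 0 1]
T2·T1 = [3 0 0 0; 0 4 0 0; 0 0 -1 0; 0 0 0 1]
T3·…·T1 = [-3 0 0 0; 0 4 0 0; 0 0 -1 0; 0 0 0 1]
T4·…·T1 = [3 0 0 0; 0 4 0 0; 0 0 -1 0; 0 0 0 1]
det M = -12; M⁻¹ = [1/3 0 0 0; 0 1/4 0 0; 0 0 -1 0; 0 0 0 1]
M⁻¹ · (6, -16, 5/3)ᵀ = (2, -4, -5/3)ᵀ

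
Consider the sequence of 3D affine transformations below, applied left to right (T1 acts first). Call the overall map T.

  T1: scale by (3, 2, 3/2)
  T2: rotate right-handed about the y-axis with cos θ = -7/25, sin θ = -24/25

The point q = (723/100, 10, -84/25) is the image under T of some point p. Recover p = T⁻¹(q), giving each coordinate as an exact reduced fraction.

p = (-7/4, 5, -4)

T1 = [3 0 0 0; 0 2 0 0; 0 0 3/2 0; 0 0 0 1]
T2·T1 = [-21/25 0 -36/25 0; 0 2 0 0; 72/25 0 -21/50 0; 0 0 0 1]
det M = 9; M⁻¹ = [-7/75 0 8/25 0; 0 1/2 0 0; -16/25 0 -14/75 0; 0 0 0 1]
M⁻¹ · (723/100, 10, -84/25)ᵀ = (-7/4, 5, -4)ᵀ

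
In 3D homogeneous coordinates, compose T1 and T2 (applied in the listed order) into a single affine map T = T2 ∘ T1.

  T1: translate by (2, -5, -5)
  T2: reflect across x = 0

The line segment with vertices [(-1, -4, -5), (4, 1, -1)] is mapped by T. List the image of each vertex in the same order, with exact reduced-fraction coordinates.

image vertices: (-1, -9, -10), (-6, -4, -6)

T1 translate by (2, -5, -5): (-1, -4, -5) → (1, -9, -10); (4, 1, -1) → (6, -4, -6)
T2 reflect across x = 0: (1, -9, -10) → (-1, -9, -10); (6, -4, -6) → (-6, -4, -6)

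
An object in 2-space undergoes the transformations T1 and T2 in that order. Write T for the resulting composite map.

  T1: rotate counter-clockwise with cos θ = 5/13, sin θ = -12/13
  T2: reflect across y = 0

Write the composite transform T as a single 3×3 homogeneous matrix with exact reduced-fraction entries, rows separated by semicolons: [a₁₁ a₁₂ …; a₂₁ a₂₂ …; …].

T = [5/13 12/13 0; 12/13 -5/13 0; 0 0 1]

T1 = [5/13 12/13 0; -12/13 5/13 0; 0 0 1]
T2·T1 = [5/13 12/13 0; 12/13 -5/13 0; 0 0 1]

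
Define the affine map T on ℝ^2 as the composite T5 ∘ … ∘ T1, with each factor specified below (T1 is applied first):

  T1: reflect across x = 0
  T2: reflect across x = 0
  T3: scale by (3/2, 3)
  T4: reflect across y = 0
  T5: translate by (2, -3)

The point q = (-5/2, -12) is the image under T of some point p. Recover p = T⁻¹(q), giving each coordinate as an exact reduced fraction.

p = (-3, 3)

T1 = [-1 0 0; 0 1 0; 0 0 1]
T2·T1 = [1 0 0; 0 1 0; 0 0 1]
T3·…·T1 = [3/2 0 0; 0 3 0; 0 0 1]
T4·…·T1 = [3/2 0 0; 0 -3 0; 0 0 1]
T5·…·T1 = [3/2 0 2; 0 -3 -3; 0 0 1]
det M = -9/2; M⁻¹ = [2/3 0 -4/3; 0 -1/3 -1; 0 0 1]
M⁻¹ · (-5/2, -12)ᵀ = (-3, 3)ᵀ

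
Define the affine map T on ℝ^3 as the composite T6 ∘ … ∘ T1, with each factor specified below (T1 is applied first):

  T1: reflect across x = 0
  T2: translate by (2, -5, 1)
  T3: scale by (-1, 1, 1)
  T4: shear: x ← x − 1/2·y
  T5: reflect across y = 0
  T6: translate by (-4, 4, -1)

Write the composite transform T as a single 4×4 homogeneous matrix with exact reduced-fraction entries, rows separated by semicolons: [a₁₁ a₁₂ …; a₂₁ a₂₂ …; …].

T = [1 -1/2 0 -7/2; 0 -1 0 9; 0 0 1 0; 0 0 0 1]

T1 = [-1 0 0 0; 0 1 0 0; 0 0 1 0; 0 0 0 1]
T2·T1 = [-1 0 0 2; 0 1 0 -5; 0 0 1 1; 0 0 0 1]
T3·…·T1 = [1 0 0 -2; 0 1 0 -5; 0 0 1 1; 0 0 0 1]
T4·…·T1 = [1 -1/2 0 1/2; 0 1 0 -5; 0 0 1 1; 0 0 0 1]
T5·…·T1 = [1 -1/2 0 1/2; 0 -1 0 5; 0 0 1 1; 0 0 0 1]
T6·…·T1 = [1 -1/2 0 -7/2; 0 -1 0 9; 0 0 1 0; 0 0 0 1]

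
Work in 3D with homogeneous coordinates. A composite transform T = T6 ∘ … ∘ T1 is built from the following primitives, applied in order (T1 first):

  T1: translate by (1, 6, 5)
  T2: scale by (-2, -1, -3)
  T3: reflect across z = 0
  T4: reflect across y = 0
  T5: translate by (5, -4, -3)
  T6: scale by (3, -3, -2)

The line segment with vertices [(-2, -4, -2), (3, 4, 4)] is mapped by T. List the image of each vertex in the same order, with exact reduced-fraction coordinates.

image vertices: (21, 6, -12), (-9, -18, -48)

T1 translate by (1, 6, 5): (-2, -4, -2) → (-1, 2, 3); (3, 4, 4) → (4, 10, 9)
T2 scale by (-2, -1, -3): (-1, 2, 3) → (2, -2, -9); (4, 10, 9) → (-8, -10, -27)
T3 reflect across z = 0: (2, -2, -9) → (2, -2, 9); (-8, -10, -27) → (-8, -10, 27)
T4 reflect across y = 0: (2, -2, 9) → (2, 2, 9); (-8, -10, 27) → (-8, 10, 27)
T5 translate by (5, -4, -3): (2, 2, 9) → (7, -2, 6); (-8, 10, 27) → (-3, 6, 24)
T6 scale by (3, -3, -2): (7, -2, 6) → (21, 6, -12); (-3, 6, 24) → (-9, -18, -48)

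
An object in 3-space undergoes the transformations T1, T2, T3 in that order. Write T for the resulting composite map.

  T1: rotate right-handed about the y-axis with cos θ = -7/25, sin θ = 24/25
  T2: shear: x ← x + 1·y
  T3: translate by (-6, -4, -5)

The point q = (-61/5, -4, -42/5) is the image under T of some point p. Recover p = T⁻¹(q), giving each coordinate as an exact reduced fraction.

T1 = [-7/25 0 24/25 0; 0 1 0 0; -24/25 0 -7/25 0; 0 0 0 1]
T2·T1 = [-7/25 1 24/25 0; 0 1 0 0; -24/25 0 -7/25 0; 0 0 0 1]
T3·…·T1 = [-7/25 1 24/25 -6; 0 1 0 -4; -24/25 0 -7/25 -5; 0 0 0 1]
det M = 1; M⁻¹ = [-7/25 7/25 -24/25 -134/25; 0 1 0 4; 24/25 -24/25 -7/25 13/25; 0 0 0 1]
M⁻¹ · (-61/5, -4, -42/5)ᵀ = (5, 0, -5)ᵀ

p = (5, 0, -5)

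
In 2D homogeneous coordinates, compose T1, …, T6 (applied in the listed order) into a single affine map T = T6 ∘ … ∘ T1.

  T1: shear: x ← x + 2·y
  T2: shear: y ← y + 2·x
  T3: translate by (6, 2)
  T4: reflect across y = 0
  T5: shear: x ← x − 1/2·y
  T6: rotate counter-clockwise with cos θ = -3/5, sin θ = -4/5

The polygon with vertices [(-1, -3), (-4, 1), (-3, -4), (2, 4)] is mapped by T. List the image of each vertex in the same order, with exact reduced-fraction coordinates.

T1 shear: x ← x + 2·y: (-1, -3) → (-7, -3); (-4, 1) → (-2, 1); (-3, -4) → (-11, -4); (2, 4) → (10, 4)
T2 shear: y ← y + 2·x: (-7, -3) → (-7, -17); (-2, 1) → (-2, -3); (-11, -4) → (-11, -26); (10, 4) → (10, 24)
T3 translate by (6, 2): (-7, -17) → (-1, -15); (-2, -3) → (4, -1); (-11, -26) → (-5, -24); (10, 24) → (16, 26)
T4 reflect across y = 0: (-1, -15) → (-1, 15); (4, -1) → (4, 1); (-5, -24) → (-5, 24); (16, 26) → (16, -26)
T5 shear: x ← x − 1/2·y: (-1, 15) → (-17/2, 15); (4, 1) → (7/2, 1); (-5, 24) → (-17, 24); (16, -26) → (29, -26)
T6 rotate counter-clockwise with cos θ = -3/5, sin θ = -4/5: (-17/2, 15) → (171/10, -11/5); (7/2, 1) → (-13/10, -17/5); (-17, 24) → (147/5, -4/5); (29, -26) → (-191/5, -38/5)

image vertices: (171/10, -11/5), (-13/10, -17/5), (147/5, -4/5), (-191/5, -38/5)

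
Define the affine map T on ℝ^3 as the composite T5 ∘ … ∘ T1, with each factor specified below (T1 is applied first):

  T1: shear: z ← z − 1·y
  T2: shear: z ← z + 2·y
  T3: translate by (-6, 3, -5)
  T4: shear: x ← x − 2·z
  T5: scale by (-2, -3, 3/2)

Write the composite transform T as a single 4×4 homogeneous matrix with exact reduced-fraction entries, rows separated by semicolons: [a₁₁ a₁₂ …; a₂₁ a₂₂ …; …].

T = [-2 4 4 -8; 0 -3 0 -9; 0 3/2 3/2 -15/2; 0 0 0 1]

T1 = [1 0 0 0; 0 1 0 0; 0 -1 1 0; 0 0 0 1]
T2·T1 = [1 0 0 0; 0 1 0 0; 0 1 1 0; 0 0 0 1]
T3·…·T1 = [1 0 0 -6; 0 1 0 3; 0 1 1 -5; 0 0 0 1]
T4·…·T1 = [1 -2 -2 4; 0 1 0 3; 0 1 1 -5; 0 0 0 1]
T5·…·T1 = [-2 4 4 -8; 0 -3 0 -9; 0 3/2 3/2 -15/2; 0 0 0 1]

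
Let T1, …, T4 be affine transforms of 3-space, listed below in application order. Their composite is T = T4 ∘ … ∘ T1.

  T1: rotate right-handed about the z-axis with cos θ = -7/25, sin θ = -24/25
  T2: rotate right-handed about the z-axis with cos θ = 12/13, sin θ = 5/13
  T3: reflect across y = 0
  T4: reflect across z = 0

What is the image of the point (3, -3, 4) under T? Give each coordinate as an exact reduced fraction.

T1 rotate right-handed about the z-axis with cos θ = -7/25, sin θ = -24/25: (3, -3, 4) → (-93/25, -51/25, 4)
T2 rotate right-handed about the z-axis with cos θ = 12/13, sin θ = 5/13: (-93/25, -51/25, 4) → (-861/325, -1077/325, 4)
T3 reflect across y = 0: (-861/325, -1077/325, 4) → (-861/325, 1077/325, 4)
T4 reflect across z = 0: (-861/325, 1077/325, 4) → (-861/325, 1077/325, -4)

T(p) = (-861/325, 1077/325, -4)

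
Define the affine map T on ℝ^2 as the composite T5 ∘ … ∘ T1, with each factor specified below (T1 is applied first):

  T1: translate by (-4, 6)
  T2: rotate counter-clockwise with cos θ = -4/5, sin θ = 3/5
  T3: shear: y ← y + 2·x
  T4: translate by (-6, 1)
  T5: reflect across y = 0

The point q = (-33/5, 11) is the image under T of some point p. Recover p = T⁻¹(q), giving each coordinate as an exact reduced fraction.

p = (-2, 3)

T1 = [1 0 -4; 0 1 6; 0 0 1]
T2·T1 = [-4/5 -3/5 -2/5; 3/5 -4/5 -36/5; 0 0 1]
T3·…·T1 = [-4/5 -3/5 -2/5; -1 -2 -8; 0 0 1]
T4·…·T1 = [-4/5 -3/5 -32/5; -1 -2 -7; 0 0 1]
T5·…·T1 = [-4/5 -3/5 -32/5; 1 2 7; 0 0 1]
det M = -1; M⁻¹ = [-2 -3/5 -43/5; 1 4/5 4/5; 0 0 1]
M⁻¹ · (-33/5, 11)ᵀ = (-2, 3)ᵀ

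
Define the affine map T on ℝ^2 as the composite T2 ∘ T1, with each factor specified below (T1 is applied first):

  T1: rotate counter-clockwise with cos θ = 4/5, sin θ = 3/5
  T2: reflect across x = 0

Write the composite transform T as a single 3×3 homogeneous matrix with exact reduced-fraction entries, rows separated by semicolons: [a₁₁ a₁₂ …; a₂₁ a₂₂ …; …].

T = [-4/5 3/5 0; 3/5 4/5 0; 0 0 1]

T1 = [4/5 -3/5 0; 3/5 4/5 0; 0 0 1]
T2·T1 = [-4/5 3/5 0; 3/5 4/5 0; 0 0 1]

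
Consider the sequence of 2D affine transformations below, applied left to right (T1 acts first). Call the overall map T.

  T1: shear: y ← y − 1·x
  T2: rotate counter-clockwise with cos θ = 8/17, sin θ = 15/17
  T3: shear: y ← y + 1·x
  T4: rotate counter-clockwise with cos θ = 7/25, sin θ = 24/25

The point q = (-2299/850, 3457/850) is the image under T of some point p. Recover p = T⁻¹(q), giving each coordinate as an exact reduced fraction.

p = (2, -1/2)

T1 = [1 0 0; -1 1 0; 0 0 1]
T2·T1 = [23/17 -15/17 0; 7/17 8/17 0; 0 0 1]
T3·…·T1 = [23/17 -15/17 0; 30/17 -7/17 0; 0 0 1]
T4·…·T1 = [-559/425 63/425 0; 762/425 -409/425 0; 0 0 1]
det M = 1; M⁻¹ = [-409/425 -63/425 0; -762/425 -559/425 0; 0 0 1]
M⁻¹ · (-2299/850, 3457/850)ᵀ = (2, -1/2)ᵀ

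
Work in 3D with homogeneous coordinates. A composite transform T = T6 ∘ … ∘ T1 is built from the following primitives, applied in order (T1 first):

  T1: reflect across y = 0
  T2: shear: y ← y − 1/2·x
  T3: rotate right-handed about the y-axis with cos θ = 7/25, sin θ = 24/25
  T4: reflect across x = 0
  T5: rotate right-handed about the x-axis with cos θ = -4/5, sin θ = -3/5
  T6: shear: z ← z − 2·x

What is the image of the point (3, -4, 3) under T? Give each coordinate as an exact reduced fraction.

T1 reflect across y = 0: (3, -4, 3) → (3, 4, 3)
T2 shear: y ← y − 1/2·x: (3, 4, 3) → (3, 5/2, 3)
T3 rotate right-handed about the y-axis with cos θ = 7/25, sin θ = 24/25: (3, 5/2, 3) → (93/25, 5/2, -51/25)
T4 reflect across x = 0: (93/25, 5/2, -51/25) → (-93/25, 5/2, -51/25)
T5 rotate right-handed about the x-axis with cos θ = -4/5, sin θ = -3/5: (-93/25, 5/2, -51/25) → (-93/25, -403/125, 33/250)
T6 shear: z ← z − 2·x: (-93/25, -403/125, 33/250) → (-93/25, -403/125, 1893/250)

T(p) = (-93/25, -403/125, 1893/250)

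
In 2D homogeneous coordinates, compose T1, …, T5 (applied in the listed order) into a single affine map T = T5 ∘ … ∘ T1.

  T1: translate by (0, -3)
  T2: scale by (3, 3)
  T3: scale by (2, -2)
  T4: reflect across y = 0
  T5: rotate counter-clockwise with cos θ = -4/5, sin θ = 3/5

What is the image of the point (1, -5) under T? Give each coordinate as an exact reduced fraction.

T(p) = (24, 42)

T1 translate by (0, -3): (1, -5) → (1, -8)
T2 scale by (3, 3): (1, -8) → (3, -24)
T3 scale by (2, -2): (3, -24) → (6, 48)
T4 reflect across y = 0: (6, 48) → (6, -48)
T5 rotate counter-clockwise with cos θ = -4/5, sin θ = 3/5: (6, -48) → (24, 42)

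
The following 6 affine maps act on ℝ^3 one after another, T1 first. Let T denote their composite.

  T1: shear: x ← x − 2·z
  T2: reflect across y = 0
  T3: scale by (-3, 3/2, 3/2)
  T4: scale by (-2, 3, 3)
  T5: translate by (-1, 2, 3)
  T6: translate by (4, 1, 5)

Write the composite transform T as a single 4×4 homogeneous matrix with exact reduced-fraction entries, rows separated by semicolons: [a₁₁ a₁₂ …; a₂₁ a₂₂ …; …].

T = [6 0 -12 3; 0 -9/2 0 3; 0 0 9/2 8; 0 0 0 1]

T1 = [1 0 -2 0; 0 1 0 0; 0 0 1 0; 0 0 0 1]
T2·T1 = [1 0 -2 0; 0 -1 0 0; 0 0 1 0; 0 0 0 1]
T3·…·T1 = [-3 0 6 0; 0 -3/2 0 0; 0 0 3/2 0; 0 0 0 1]
T4·…·T1 = [6 0 -12 0; 0 -9/2 0 0; 0 0 9/2 0; 0 0 0 1]
T5·…·T1 = [6 0 -12 -1; 0 -9/2 0 2; 0 0 9/2 3; 0 0 0 1]
T6·…·T1 = [6 0 -12 3; 0 -9/2 0 3; 0 0 9/2 8; 0 0 0 1]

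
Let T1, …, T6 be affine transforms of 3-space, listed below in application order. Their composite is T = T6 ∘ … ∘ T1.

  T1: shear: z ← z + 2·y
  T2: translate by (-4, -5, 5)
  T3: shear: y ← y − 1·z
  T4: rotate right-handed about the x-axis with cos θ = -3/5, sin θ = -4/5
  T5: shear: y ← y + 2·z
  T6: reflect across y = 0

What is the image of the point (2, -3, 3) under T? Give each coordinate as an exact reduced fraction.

T1 shear: z ← z + 2·y: (2, -3, 3) → (2, -3, -3)
T2 translate by (-4, -5, 5): (2, -3, -3) → (-2, -8, 2)
T3 shear: y ← y − 1·z: (-2, -8, 2) → (-2, -10, 2)
T4 rotate right-handed about the x-axis with cos θ = -3/5, sin θ = -4/5: (-2, -10, 2) → (-2, 38/5, 34/5)
T5 shear: y ← y + 2·z: (-2, 38/5, 34/5) → (-2, 106/5, 34/5)
T6 reflect across y = 0: (-2, 106/5, 34/5) → (-2, -106/5, 34/5)

T(p) = (-2, -106/5, 34/5)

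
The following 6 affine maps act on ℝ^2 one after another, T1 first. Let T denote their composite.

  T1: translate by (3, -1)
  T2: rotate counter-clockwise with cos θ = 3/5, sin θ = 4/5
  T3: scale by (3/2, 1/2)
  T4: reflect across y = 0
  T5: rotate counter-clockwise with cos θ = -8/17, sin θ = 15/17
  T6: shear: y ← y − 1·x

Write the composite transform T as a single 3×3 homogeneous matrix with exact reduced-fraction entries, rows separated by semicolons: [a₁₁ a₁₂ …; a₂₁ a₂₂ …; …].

T = [-6/85 141/170 -177/170; 179/170 -297/170 417/85; 0 0 1]

T1 = [1 0 3; 0 1 -1; 0 0 1]
T2·T1 = [3/5 -4/5 13/5; 4/5 3/5 9/5; 0 0 1]
T3·…·T1 = [9/10 -6/5 39/10; 2/5 3/10 9/10; 0 0 1]
T4·…·T1 = [9/10 -6/5 39/10; -2/5 -3/10 -9/10; 0 0 1]
T5·…·T1 = [-6/85 141/170 -177/170; 167/170 -78/85 657/170; 0 0 1]
T6·…·T1 = [-6/85 141/170 -177/170; 179/170 -297/170 417/85; 0 0 1]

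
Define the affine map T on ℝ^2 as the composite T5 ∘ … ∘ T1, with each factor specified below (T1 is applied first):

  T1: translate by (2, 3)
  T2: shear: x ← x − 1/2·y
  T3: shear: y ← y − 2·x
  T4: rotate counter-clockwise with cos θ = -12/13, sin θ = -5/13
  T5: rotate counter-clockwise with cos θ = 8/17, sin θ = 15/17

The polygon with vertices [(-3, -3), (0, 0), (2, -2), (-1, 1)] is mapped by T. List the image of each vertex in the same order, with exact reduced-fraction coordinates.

T1 translate by (2, 3): (-3, -3) → (-1, 0); (0, 0) → (2, 3); (2, -2) → (4, 1); (-1, 1) → (1, 4)
T2 shear: x ← x − 1/2·y: (-1, 0) → (-1, 0); (2, 3) → (1/2, 3); (4, 1) → (7/2, 1); (1, 4) → (-1, 4)
T3 shear: y ← y − 2·x: (-1, 0) → (-1, 2); (1/2, 3) → (1/2, 2); (7/2, 1) → (7/2, -6); (-1, 4) → (-1, 6)
T4 rotate counter-clockwise with cos θ = -12/13, sin θ = -5/13: (-1, 2) → (22/13, -19/13); (1/2, 2) → (4/13, -53/26); (7/2, -6) → (-72/13, 109/26); (-1, 6) → (42/13, -67/13)
T5 rotate counter-clockwise with cos θ = 8/17, sin θ = 15/17: (22/13, -19/13) → (461/221, 178/221); (4/13, -53/26) → (859/442, -152/221); (-72/13, 109/26) → (-2787/442, -644/221); (42/13, -67/13) → (1341/221, 94/221)

image vertices: (461/221, 178/221), (859/442, -152/221), (-2787/442, -644/221), (1341/221, 94/221)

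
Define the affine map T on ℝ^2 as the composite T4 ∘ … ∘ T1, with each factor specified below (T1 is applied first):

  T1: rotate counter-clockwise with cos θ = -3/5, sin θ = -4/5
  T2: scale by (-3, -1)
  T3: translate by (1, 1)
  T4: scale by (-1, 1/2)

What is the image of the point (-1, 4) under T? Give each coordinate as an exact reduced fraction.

T(p) = (52/5, 13/10)

T1 rotate counter-clockwise with cos θ = -3/5, sin θ = -4/5: (-1, 4) → (19/5, -8/5)
T2 scale by (-3, -1): (19/5, -8/5) → (-57/5, 8/5)
T3 translate by (1, 1): (-57/5, 8/5) → (-52/5, 13/5)
T4 scale by (-1, 1/2): (-52/5, 13/5) → (52/5, 13/10)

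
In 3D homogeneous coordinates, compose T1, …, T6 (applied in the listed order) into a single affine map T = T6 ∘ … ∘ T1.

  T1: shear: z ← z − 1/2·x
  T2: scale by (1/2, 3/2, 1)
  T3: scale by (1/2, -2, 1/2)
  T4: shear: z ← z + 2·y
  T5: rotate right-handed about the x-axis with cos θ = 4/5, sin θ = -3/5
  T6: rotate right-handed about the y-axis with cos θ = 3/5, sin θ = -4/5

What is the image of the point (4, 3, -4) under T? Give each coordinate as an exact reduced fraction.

T1 shear: z ← z − 1/2·x: (4, 3, -4) → (4, 3, -6)
T2 scale by (1/2, 3/2, 1): (4, 3, -6) → (2, 9/2, -6)
T3 scale by (1/2, -2, 1/2): (2, 9/2, -6) → (1, -9, -3)
T4 shear: z ← z + 2·y: (1, -9, -3) → (1, -9, -21)
T5 rotate right-handed about the x-axis with cos θ = 4/5, sin θ = -3/5: (1, -9, -21) → (1, -99/5, -57/5)
T6 rotate right-handed about the y-axis with cos θ = 3/5, sin θ = -4/5: (1, -99/5, -57/5) → (243/25, -99/5, -151/25)

T(p) = (243/25, -99/5, -151/25)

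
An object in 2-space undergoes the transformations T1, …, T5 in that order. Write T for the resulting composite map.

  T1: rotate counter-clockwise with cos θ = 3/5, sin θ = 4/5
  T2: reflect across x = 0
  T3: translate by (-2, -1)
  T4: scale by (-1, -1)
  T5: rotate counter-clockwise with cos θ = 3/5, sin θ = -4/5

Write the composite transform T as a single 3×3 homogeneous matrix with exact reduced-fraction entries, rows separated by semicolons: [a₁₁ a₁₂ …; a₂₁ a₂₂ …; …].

T1 = [3/5 -4/5 0; 4/5 3/5 0; 0 0 1]
T2·T1 = [-3/5 4/5 0; 4/5 3/5 0; 0 0 1]
T3·…·T1 = [-3/5 4/5 -2; 4/5 3/5 -1; 0 0 1]
T4·…·T1 = [3/5 -4/5 2; -4/5 -3/5 1; 0 0 1]
T5·…·T1 = [-7/25 -24/25 2; -24/25 7/25 -1; 0 0 1]

T = [-7/25 -24/25 2; -24/25 7/25 -1; 0 0 1]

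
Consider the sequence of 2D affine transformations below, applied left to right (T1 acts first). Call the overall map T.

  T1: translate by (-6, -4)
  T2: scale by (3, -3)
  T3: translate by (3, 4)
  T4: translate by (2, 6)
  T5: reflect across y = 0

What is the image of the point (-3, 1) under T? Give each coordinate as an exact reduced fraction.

T(p) = (-22, -19)

T1 translate by (-6, -4): (-3, 1) → (-9, -3)
T2 scale by (3, -3): (-9, -3) → (-27, 9)
T3 translate by (3, 4): (-27, 9) → (-24, 13)
T4 translate by (2, 6): (-24, 13) → (-22, 19)
T5 reflect across y = 0: (-22, 19) → (-22, -19)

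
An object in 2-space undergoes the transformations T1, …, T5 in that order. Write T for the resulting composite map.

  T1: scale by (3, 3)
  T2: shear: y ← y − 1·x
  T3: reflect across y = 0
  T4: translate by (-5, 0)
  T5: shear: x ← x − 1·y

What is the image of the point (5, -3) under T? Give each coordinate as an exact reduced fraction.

T1 scale by (3, 3): (5, -3) → (15, -9)
T2 shear: y ← y − 1·x: (15, -9) → (15, -24)
T3 reflect across y = 0: (15, -24) → (15, 24)
T4 translate by (-5, 0): (15, 24) → (10, 24)
T5 shear: x ← x − 1·y: (10, 24) → (-14, 24)

T(p) = (-14, 24)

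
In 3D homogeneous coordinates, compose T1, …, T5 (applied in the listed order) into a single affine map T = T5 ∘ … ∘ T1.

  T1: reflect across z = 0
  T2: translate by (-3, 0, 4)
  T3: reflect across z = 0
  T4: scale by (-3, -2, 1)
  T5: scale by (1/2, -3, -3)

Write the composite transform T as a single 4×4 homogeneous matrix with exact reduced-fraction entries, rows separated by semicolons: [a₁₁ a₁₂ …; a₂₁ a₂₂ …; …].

T = [-3/2 0 0 9/2; 0 6 0 0; 0 0 -3 12; 0 0 0 1]

T1 = [1 0 0 0; 0 1 0 0; 0 0 -1 0; 0 0 0 1]
T2·T1 = [1 0 0 -3; 0 1 0 0; 0 0 -1 4; 0 0 0 1]
T3·…·T1 = [1 0 0 -3; 0 1 0 0; 0 0 1 -4; 0 0 0 1]
T4·…·T1 = [-3 0 0 9; 0 -2 0 0; 0 0 1 -4; 0 0 0 1]
T5·…·T1 = [-3/2 0 0 9/2; 0 6 0 0; 0 0 -3 12; 0 0 0 1]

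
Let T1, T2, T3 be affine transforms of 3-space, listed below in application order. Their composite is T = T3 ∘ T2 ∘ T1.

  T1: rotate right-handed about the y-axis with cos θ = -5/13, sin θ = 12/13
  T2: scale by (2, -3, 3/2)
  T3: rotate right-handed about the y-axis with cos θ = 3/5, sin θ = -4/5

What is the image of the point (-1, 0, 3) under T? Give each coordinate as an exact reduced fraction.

T1 rotate right-handed about the y-axis with cos θ = -5/13, sin θ = 12/13: (-1, 0, 3) → (41/13, 0, -3/13)
T2 scale by (2, -3, 3/2): (41/13, 0, -3/13) → (82/13, 0, -9/26)
T3 rotate right-handed about the y-axis with cos θ = 3/5, sin θ = -4/5: (82/13, 0, -9/26) → (264/65, 0, 629/130)

T(p) = (264/65, 0, 629/130)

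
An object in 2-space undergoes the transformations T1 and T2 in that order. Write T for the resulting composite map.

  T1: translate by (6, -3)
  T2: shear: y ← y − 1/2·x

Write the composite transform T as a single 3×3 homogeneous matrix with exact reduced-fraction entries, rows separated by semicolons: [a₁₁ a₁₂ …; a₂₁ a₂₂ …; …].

T = [1 0 6; -1/2 1 -6; 0 0 1]

T1 = [1 0 6; 0 1 -3; 0 0 1]
T2·T1 = [1 0 6; -1/2 1 -6; 0 0 1]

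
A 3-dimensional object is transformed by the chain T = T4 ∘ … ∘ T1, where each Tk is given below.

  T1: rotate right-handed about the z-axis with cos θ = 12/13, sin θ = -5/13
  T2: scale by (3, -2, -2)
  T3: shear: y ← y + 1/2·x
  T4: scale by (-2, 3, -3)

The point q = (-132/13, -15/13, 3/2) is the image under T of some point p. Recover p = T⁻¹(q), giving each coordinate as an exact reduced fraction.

T1 = [12/13 5/13 0 0; -5/13 12/13 0 0; 0 0 1 0; 0 0 0 1]
T2·T1 = [36/13 15/13 0 0; 10/13 -24/13 0 0; 0 0 -2 0; 0 0 0 1]
T3·…·T1 = [36/13 15/13 0 0; 28/13 -33/26 0 0; 0 0 -2 0; 0 0 0 1]
T4·…·T1 = [-72/13 -30/13 0 0; 84/13 -99/26 0 0; 0 0 6 0; 0 0 0 1]
det M = 216; M⁻¹ = [-11/104 5/78 0 0; -7/39 -2/13 0 0; 0 0 1/6 0; 0 0 0 1]
M⁻¹ · (-132/13, -15/13, 3/2)ᵀ = (1, 2, 1/4)ᵀ

p = (1, 2, 1/4)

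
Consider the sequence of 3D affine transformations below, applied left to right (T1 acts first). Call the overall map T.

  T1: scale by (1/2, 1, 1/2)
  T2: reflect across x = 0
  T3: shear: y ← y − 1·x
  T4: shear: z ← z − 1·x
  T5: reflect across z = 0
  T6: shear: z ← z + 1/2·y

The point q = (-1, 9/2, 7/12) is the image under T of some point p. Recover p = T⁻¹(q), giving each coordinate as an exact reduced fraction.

p = (2, 7/2, 4/3)

T1 = [1/2 0 0 0; 0 1 0 0; 0 0 1/2 0; 0 0 0 1]
T2·T1 = [-1/2 0 0 0; 0 1 0 0; 0 0 1/2 0; 0 0 0 1]
T3·…·T1 = [-1/2 0 0 0; 1/2 1 0 0; 0 0 1/2 0; 0 0 0 1]
T4·…·T1 = [-1/2 0 0 0; 1/2 1 0 0; 1/2 0 1/2 0; 0 0 0 1]
T5·…·T1 = [-1/2 0 0 0; 1/2 1 0 0; -1/2 0 -1/2 0; 0 0 0 1]
T6·…·T1 = [-1/2 0 0 0; 1/2 1 0 0; -1/4 1/2 -1/2 0; 0 0 0 1]
det M = 1/4; M⁻¹ = [-2 0 0 0; 1 1 0 0; 2 1 -2 0; 0 0 0 1]
M⁻¹ · (-1, 9/2, 7/12)ᵀ = (2, 7/2, 4/3)ᵀ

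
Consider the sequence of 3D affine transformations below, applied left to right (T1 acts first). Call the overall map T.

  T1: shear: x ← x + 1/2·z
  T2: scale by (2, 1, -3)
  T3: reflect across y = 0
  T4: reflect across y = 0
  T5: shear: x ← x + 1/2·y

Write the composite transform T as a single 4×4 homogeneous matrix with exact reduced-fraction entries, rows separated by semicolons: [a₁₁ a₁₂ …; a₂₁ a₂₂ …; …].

T = [2 1/2 1 0; 0 1 0 0; 0 0 -3 0; 0 0 0 1]

T1 = [1 0 1/2 0; 0 1 0 0; 0 0 1 0; 0 0 0 1]
T2·T1 = [2 0 1 0; 0 1 0 0; 0 0 -3 0; 0 0 0 1]
T3·…·T1 = [2 0 1 0; 0 -1 0 0; 0 0 -3 0; 0 0 0 1]
T4·…·T1 = [2 0 1 0; 0 1 0 0; 0 0 -3 0; 0 0 0 1]
T5·…·T1 = [2 1/2 1 0; 0 1 0 0; 0 0 -3 0; 0 0 0 1]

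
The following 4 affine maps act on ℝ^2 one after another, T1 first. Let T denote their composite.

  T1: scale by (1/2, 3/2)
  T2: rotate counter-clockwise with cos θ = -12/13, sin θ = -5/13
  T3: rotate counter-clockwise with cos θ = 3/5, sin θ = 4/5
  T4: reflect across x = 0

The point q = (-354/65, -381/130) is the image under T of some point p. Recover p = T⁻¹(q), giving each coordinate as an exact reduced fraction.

T1 = [1/2 0 0; 0 3/2 0; 0 0 1]
T2·T1 = [-6/13 15/26 0; -5/26 -18/13 0; 0 0 1]
T3·…·T1 = [-8/65 189/130 0; -63/130 -24/65 0; 0 0 1]
T4·…·T1 = [8/65 -189/130 0; -63/130 -24/65 0; 0 0 1]
det M = -3/4; M⁻¹ = [32/65 -126/65 0; -42/65 -32/195 0; 0 0 1]
M⁻¹ · (-354/65, -381/130)ᵀ = (3, 4)ᵀ

p = (3, 4)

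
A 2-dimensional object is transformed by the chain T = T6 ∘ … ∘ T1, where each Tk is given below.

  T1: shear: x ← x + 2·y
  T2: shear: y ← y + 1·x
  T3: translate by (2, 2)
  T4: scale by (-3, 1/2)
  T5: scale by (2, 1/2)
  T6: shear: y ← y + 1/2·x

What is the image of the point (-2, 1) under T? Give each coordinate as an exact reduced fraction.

T1 shear: x ← x + 2·y: (-2, 1) → (0, 1)
T2 shear: y ← y + 1·x: (0, 1) → (0, 1)
T3 translate by (2, 2): (0, 1) → (2, 3)
T4 scale by (-3, 1/2): (2, 3) → (-6, 3/2)
T5 scale by (2, 1/2): (-6, 3/2) → (-12, 3/4)
T6 shear: y ← y + 1/2·x: (-12, 3/4) → (-12, -21/4)

T(p) = (-12, -21/4)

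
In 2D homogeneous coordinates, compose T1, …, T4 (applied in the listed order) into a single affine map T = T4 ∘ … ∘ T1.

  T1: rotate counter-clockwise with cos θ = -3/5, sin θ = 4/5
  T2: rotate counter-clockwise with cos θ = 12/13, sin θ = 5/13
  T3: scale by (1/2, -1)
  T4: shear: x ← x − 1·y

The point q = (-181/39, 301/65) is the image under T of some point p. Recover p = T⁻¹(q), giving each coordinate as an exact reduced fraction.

p = (-7/3, 4)

T1 = [-3/5 -4/5 0; 4/5 -3/5 0; 0 0 1]
T2·T1 = [-56/65 -33/65 0; 33/65 -56/65 0; 0 0 1]
T3·…·T1 = [-28/65 -33/130 0; -33/65 56/65 0; 0 0 1]
T4·…·T1 = [1/13 -29/26 0; -33/65 56/65 0; 0 0 1]
det M = -1/2; M⁻¹ = [-112/65 -29/13 0; -66/65 -2/13 0; 0 0 1]
M⁻¹ · (-181/39, 301/65)ᵀ = (-7/3, 4)ᵀ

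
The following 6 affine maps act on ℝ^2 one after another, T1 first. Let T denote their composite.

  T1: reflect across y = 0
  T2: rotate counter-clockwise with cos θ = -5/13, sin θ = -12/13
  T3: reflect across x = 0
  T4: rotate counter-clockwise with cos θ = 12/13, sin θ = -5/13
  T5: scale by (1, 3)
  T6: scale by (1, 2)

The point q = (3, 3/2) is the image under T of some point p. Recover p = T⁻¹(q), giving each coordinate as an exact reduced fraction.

T1 = [1 0 0; 0 -1 0; 0 0 1]
T2·T1 = [-5/13 -12/13 0; -12/13 5/13 0; 0 0 1]
T3·…·T1 = [5/13 12/13 0; -12/13 5/13 0; 0 0 1]
T4·…·T1 = [0 1 0; -1 0 0; 0 0 1]
T5·…·T1 = [0 1 0; -3 0 0; 0 0 1]
T6·…·T1 = [0 1 0; -6 0 0; 0 0 1]
det M = 6; M⁻¹ = [0 -1/6 0; 1 0 0; 0 0 1]
M⁻¹ · (3, 3/2)ᵀ = (-1/4, 3)ᵀ

p = (-1/4, 3)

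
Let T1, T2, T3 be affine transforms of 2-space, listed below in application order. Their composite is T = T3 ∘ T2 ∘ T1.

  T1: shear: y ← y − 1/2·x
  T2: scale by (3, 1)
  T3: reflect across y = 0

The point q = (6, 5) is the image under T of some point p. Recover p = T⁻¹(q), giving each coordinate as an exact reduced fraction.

p = (2, -4)

T1 = [1 0 0; -1/2 1 0; 0 0 1]
T2·T1 = [3 0 0; -1/2 1 0; 0 0 1]
T3·…·T1 = [3 0 0; 1/2 -1 0; 0 0 1]
det M = -3; M⁻¹ = [1/3 0 0; 1/6 -1 0; 0 0 1]
M⁻¹ · (6, 5)ᵀ = (2, -4)ᵀ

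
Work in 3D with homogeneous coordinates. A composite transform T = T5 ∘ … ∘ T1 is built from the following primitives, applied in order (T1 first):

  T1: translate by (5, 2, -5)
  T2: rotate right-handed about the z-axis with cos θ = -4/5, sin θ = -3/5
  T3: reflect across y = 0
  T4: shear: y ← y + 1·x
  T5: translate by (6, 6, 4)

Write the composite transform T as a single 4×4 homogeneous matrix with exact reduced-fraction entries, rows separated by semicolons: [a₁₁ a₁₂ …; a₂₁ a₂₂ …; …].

T = [-4/5 3/5 0 16/5; -1/5 7/5 0 39/5; 0 0 1 -1; 0 0 0 1]

T1 = [1 0 0 5; 0 1 0 2; 0 0 1 -5; 0 0 0 1]
T2·T1 = [-4/5 3/5 0 -14/5; -3/5 -4/5 0 -23/5; 0 0 1 -5; 0 0 0 1]
T3·…·T1 = [-4/5 3/5 0 -14/5; 3/5 4/5 0 23/5; 0 0 1 -5; 0 0 0 1]
T4·…·T1 = [-4/5 3/5 0 -14/5; -1/5 7/5 0 9/5; 0 0 1 -5; 0 0 0 1]
T5·…·T1 = [-4/5 3/5 0 16/5; -1/5 7/5 0 39/5; 0 0 1 -1; 0 0 0 1]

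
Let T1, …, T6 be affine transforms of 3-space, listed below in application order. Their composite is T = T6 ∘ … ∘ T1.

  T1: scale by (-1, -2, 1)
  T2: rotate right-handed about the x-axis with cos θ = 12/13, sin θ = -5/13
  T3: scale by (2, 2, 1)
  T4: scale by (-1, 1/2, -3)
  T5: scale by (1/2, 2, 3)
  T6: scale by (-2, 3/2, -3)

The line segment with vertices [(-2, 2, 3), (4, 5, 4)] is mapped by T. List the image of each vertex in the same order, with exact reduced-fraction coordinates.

image vertices: (4, -99/13, 1512/13), (-8, -300/13, 2646/13)

T1 scale by (-1, -2, 1): (-2, 2, 3) → (2, -4, 3); (4, 5, 4) → (-4, -10, 4)
T2 rotate right-handed about the x-axis with cos θ = 12/13, sin θ = -5/13: (2, -4, 3) → (2, -33/13, 56/13); (-4, -10, 4) → (-4, -100/13, 98/13)
T3 scale by (2, 2, 1): (2, -33/13, 56/13) → (4, -66/13, 56/13); (-4, -100/13, 98/13) → (-8, -200/13, 98/13)
T4 scale by (-1, 1/2, -3): (4, -66/13, 56/13) → (-4, -33/13, -168/13); (-8, -200/13, 98/13) → (8, -100/13, -294/13)
T5 scale by (1/2, 2, 3): (-4, -33/13, -168/13) → (-2, -66/13, -504/13); (8, -100/13, -294/13) → (4, -200/13, -882/13)
T6 scale by (-2, 3/2, -3): (-2, -66/13, -504/13) → (4, -99/13, 1512/13); (4, -200/13, -882/13) → (-8, -300/13, 2646/13)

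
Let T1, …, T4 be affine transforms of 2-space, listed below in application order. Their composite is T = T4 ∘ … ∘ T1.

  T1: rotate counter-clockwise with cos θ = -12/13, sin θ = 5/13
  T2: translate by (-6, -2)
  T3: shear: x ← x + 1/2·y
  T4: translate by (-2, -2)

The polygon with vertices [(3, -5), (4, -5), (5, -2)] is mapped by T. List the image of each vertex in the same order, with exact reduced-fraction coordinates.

T1 rotate counter-clockwise with cos θ = -12/13, sin θ = 5/13: (3, -5) → (-11/13, 75/13); (4, -5) → (-23/13, 80/13); (5, -2) → (-50/13, 49/13)
T2 translate by (-6, -2): (-11/13, 75/13) → (-89/13, 49/13); (-23/13, 80/13) → (-101/13, 54/13); (-50/13, 49/13) → (-128/13, 23/13)
T3 shear: x ← x + 1/2·y: (-89/13, 49/13) → (-129/26, 49/13); (-101/13, 54/13) → (-74/13, 54/13); (-128/13, 23/13) → (-233/26, 23/13)
T4 translate by (-2, -2): (-129/26, 49/13) → (-181/26, 23/13); (-74/13, 54/13) → (-100/13, 28/13); (-233/26, 23/13) → (-285/26, -3/13)

image vertices: (-181/26, 23/13), (-100/13, 28/13), (-285/26, -3/13)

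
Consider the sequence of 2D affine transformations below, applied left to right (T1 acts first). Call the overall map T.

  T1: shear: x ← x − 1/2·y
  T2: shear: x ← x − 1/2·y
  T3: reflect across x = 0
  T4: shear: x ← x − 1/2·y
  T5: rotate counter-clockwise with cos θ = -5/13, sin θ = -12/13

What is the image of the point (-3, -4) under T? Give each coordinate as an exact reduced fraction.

T1 shear: x ← x − 1/2·y: (-3, -4) → (-1, -4)
T2 shear: x ← x − 1/2·y: (-1, -4) → (1, -4)
T3 reflect across x = 0: (1, -4) → (-1, -4)
T4 shear: x ← x − 1/2·y: (-1, -4) → (1, -4)
T5 rotate counter-clockwise with cos θ = -5/13, sin θ = -12/13: (1, -4) → (-53/13, 8/13)

T(p) = (-53/13, 8/13)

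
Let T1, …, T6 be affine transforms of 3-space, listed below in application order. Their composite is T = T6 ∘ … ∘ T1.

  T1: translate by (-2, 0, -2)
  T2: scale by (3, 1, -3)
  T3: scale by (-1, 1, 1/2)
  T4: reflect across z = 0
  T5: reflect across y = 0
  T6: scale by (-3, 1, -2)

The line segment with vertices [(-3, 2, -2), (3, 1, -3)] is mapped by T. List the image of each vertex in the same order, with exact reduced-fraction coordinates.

T1 translate by (-2, 0, -2): (-3, 2, -2) → (-5, 2, -4); (3, 1, -3) → (1, 1, -5)
T2 scale by (3, 1, -3): (-5, 2, -4) → (-15, 2, 12); (1, 1, -5) → (3, 1, 15)
T3 scale by (-1, 1, 1/2): (-15, 2, 12) → (15, 2, 6); (3, 1, 15) → (-3, 1, 15/2)
T4 reflect across z = 0: (15, 2, 6) → (15, 2, -6); (-3, 1, 15/2) → (-3, 1, -15/2)
T5 reflect across y = 0: (15, 2, -6) → (15, -2, -6); (-3, 1, -15/2) → (-3, -1, -15/2)
T6 scale by (-3, 1, -2): (15, -2, -6) → (-45, -2, 12); (-3, -1, -15/2) → (9, -1, 15)

image vertices: (-45, -2, 12), (9, -1, 15)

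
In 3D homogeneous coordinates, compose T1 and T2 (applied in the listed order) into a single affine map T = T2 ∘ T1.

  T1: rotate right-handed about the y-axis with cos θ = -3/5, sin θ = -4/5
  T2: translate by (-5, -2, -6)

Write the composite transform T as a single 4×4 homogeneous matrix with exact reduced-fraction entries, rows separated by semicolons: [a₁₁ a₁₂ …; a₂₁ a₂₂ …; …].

T = [-3/5 0 -4/5 -5; 0 1 0 -2; 4/5 0 -3/5 -6; 0 0 0 1]

T1 = [-3/5 0 -4/5 0; 0 1 0 0; 4/5 0 -3/5 0; 0 0 0 1]
T2·T1 = [-3/5 0 -4/5 -5; 0 1 0 -2; 4/5 0 -3/5 -6; 0 0 0 1]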